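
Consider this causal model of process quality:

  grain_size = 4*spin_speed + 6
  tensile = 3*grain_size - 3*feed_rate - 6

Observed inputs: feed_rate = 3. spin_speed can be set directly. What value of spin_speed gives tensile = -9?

Substituting into the tensile equation gives tensile = 12*spin_speed + 3.
Solve 12*spin_speed + 3 = -9: spin_speed = (-9 - 3) / 12 = -1.

spin_speed = -1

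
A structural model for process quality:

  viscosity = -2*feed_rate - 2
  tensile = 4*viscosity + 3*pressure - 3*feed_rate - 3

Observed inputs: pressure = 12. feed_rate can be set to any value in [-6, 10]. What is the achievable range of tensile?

Substituting into the tensile equation gives tensile = -11*feed_rate + 25.
Linear in feed_rate, so extremes are at the endpoints: feed_rate = -6 gives tensile = 91; feed_rate = 10 gives tensile = -85.

-85 to 91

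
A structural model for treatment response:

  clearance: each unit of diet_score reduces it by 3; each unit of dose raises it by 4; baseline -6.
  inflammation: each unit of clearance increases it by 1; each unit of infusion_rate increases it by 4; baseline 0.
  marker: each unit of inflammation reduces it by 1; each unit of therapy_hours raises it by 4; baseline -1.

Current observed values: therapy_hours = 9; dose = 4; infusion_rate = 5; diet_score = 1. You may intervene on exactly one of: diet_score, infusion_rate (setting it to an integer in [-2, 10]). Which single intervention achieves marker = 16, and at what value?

set infusion_rate = 3

Intervening on diet_score: marker = 3*diet_score + 5. Reaching 16 requires diet_score = 11/3, not an integer.
Intervening on infusion_rate: with other inputs at their observed values, marker = -4*infusion_rate + 28. Solving for 16 gives infusion_rate = 3, within [-2, 10].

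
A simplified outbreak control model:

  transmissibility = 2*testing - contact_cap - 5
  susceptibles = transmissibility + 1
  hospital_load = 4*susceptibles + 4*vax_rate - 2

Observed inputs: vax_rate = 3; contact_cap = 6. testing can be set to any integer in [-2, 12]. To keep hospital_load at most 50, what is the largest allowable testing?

testing = 10

Substituting into the transmissibility equation gives transmissibility = 2*testing - 11.
This gives susceptibles = 2*testing - 10.
hospital_load becomes 8*testing - 30.
Require 8*testing - 30 ≤ 50, so testing ≤ 10.
The largest integer in [-2, 12] satisfying this is 10.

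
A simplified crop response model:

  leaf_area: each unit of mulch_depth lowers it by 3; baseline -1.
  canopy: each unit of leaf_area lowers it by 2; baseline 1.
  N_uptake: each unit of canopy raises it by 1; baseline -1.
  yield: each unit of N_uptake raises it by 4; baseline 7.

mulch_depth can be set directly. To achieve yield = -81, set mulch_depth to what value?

Substituting into the canopy equation gives canopy = 6*mulch_depth + 3.
N_uptake becomes 6*mulch_depth + 2.
Substituting into the yield equation gives yield = 24*mulch_depth + 15.
Solve 24*mulch_depth + 15 = -81: mulch_depth = (-81 - 15) / 24 = -4.

mulch_depth = -4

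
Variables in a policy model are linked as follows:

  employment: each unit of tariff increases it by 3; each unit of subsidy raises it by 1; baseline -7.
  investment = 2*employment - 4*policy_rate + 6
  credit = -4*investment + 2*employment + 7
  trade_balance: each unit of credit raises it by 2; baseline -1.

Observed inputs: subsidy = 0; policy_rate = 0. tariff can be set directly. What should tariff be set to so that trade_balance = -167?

Substituting into the employment equation gives employment = 3*tariff - 7.
So investment = 6*tariff - 8.
Substituting into the credit equation gives credit = -18*tariff + 25.
Substituting into the trade_balance equation gives trade_balance = -36*tariff + 49.
Solve -36*tariff + 49 = -167: tariff = (-167 - 49) / -36 = 6.

tariff = 6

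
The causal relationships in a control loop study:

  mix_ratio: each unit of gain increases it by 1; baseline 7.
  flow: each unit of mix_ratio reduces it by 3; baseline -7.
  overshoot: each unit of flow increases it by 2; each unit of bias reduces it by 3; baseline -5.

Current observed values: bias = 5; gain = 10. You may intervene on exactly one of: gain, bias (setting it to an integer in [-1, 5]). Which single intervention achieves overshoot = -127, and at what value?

set bias = 2

Intervening on gain: overshoot = -6*gain - 76. Reaching -127 requires gain = 17/2, not an integer.
Intervening on bias: with other inputs at their observed values, overshoot = -3*bias - 121. Solving for -127 gives bias = 2, within [-1, 5].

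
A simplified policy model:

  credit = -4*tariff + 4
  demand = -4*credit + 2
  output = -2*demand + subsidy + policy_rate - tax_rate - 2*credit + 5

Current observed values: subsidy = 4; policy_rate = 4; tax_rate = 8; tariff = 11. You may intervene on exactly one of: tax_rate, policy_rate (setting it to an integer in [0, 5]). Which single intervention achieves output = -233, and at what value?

Intervening on tax_rate: with other inputs at their observed values, output = -tax_rate - 231. Solving for -233 gives tax_rate = 2, within [0, 5].
Intervening on policy_rate: output = policy_rate - 243. Reaching -233 requires policy_rate = 10, outside [0, 5].

set tax_rate = 2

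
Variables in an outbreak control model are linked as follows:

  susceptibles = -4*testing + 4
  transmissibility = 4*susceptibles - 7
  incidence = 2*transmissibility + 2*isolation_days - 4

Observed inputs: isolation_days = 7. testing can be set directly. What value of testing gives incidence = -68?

testing = 3

Substituting into the transmissibility equation gives transmissibility = -16*testing + 9.
Substituting into the incidence equation gives incidence = -32*testing + 28.
Solve -32*testing + 28 = -68: testing = (-68 - 28) / -32 = 3.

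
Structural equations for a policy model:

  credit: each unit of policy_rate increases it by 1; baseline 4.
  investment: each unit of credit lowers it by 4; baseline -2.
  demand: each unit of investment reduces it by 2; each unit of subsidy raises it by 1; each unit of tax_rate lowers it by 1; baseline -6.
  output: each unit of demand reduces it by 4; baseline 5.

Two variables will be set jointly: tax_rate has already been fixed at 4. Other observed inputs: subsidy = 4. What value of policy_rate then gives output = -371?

policy_rate = 8

With tax_rate held at 4:
Substituting into the investment equation gives investment = -4*policy_rate - 18.
This gives demand = 8*policy_rate + 30.
This gives output = -32*policy_rate - 115.
Solve -32*policy_rate - 115 = -371: policy_rate = (-371 + 115) / -32 = 8.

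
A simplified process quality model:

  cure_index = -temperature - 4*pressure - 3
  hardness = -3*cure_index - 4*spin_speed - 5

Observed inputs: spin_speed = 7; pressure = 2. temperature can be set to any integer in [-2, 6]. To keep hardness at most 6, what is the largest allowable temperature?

Substituting into the cure_index equation gives cure_index = -temperature - 11.
This gives hardness = 3*temperature.
Require 3*temperature ≤ 6, so temperature ≤ 2.
The largest integer in [-2, 6] satisfying this is 2.

temperature = 2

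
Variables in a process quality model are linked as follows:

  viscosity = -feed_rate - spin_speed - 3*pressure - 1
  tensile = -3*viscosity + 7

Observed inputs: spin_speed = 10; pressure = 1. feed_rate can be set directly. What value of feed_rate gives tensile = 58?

feed_rate = 3

Substituting into the viscosity equation gives viscosity = -feed_rate - 14.
Substituting into the tensile equation gives tensile = 3*feed_rate + 49.
Solve 3*feed_rate + 49 = 58: feed_rate = (58 - 49) / 3 = 3.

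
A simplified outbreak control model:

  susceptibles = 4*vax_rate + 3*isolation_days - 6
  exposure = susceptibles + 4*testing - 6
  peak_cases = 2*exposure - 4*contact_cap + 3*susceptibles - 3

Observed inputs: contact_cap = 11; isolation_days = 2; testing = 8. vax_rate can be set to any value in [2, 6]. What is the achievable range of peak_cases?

Substituting into the susceptibles equation gives susceptibles = 4*vax_rate.
Substituting into the exposure equation gives exposure = 4*vax_rate + 26.
Substituting into the peak_cases equation gives peak_cases = 20*vax_rate + 5.
Linear in vax_rate, so extremes are at the endpoints: vax_rate = 2 gives peak_cases = 45; vax_rate = 6 gives peak_cases = 125.

45 to 125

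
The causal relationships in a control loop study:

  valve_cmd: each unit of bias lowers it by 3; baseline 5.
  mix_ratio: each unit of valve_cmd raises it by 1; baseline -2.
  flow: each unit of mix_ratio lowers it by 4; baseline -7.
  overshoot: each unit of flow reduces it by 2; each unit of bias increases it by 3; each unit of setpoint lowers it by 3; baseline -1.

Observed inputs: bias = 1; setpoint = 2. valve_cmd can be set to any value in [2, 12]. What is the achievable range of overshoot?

10 to 90

Intervening on valve_cmd fixes its value directly, overriding its dependence on bias.
Substituting into the flow equation gives flow = -4*valve_cmd + 1.
This gives overshoot = 8*valve_cmd - 6.
Linear in valve_cmd, so extremes are at the endpoints: valve_cmd = 2 gives overshoot = 10; valve_cmd = 12 gives overshoot = 90.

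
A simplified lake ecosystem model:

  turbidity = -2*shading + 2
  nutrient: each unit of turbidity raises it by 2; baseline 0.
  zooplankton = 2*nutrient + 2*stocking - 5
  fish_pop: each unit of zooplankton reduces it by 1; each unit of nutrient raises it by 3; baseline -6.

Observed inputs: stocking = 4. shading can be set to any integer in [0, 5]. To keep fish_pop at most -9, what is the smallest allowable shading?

Substituting into the nutrient equation gives nutrient = -4*shading + 4.
So zooplankton = -8*shading + 11.
Substituting into the fish_pop equation gives fish_pop = -4*shading - 5.
Require -4*shading - 5 ≤ -9, so shading ≥ 1.
The smallest integer in [0, 5] satisfying this is 1.

shading = 1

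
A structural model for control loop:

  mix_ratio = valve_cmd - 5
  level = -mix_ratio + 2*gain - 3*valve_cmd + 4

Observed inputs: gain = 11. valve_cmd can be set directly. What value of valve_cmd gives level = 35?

Substituting into the level equation gives level = -4*valve_cmd + 31.
Solve -4*valve_cmd + 31 = 35: valve_cmd = (35 - 31) / -4 = -1.

valve_cmd = -1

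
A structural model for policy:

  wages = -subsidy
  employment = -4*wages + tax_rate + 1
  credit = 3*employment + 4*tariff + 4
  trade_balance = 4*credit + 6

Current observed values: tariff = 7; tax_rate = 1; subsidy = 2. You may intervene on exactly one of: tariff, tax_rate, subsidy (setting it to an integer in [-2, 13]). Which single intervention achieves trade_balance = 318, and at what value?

Intervening on tariff: with other inputs at their observed values, trade_balance = 16*tariff + 142. Solving for 318 gives tariff = 11, within [-2, 13].
Intervening on tax_rate: trade_balance = 12*tax_rate + 242. Reaching 318 requires tax_rate = 19/3, not an integer.
Intervening on subsidy: trade_balance = 48*subsidy + 158. Reaching 318 requires subsidy = 10/3, not an integer.

set tariff = 11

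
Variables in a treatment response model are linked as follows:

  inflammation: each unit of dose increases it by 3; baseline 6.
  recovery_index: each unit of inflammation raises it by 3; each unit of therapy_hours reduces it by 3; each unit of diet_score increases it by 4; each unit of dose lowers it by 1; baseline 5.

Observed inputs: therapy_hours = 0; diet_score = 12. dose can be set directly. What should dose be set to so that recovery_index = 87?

dose = 2

Substituting into the recovery_index equation gives recovery_index = 8*dose + 71.
Solve 8*dose + 71 = 87: dose = (87 - 71) / 8 = 2.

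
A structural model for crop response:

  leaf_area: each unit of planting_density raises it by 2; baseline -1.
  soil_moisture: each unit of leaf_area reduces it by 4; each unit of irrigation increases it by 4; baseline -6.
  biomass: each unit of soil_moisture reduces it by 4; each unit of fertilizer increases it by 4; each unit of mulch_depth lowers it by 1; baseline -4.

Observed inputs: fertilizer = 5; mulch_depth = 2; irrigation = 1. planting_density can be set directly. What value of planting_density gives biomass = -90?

planting_density = -3

Substituting into the soil_moisture equation gives soil_moisture = -8*planting_density + 2.
biomass becomes 32*planting_density + 6.
Solve 32*planting_density + 6 = -90: planting_density = (-90 - 6) / 32 = -3.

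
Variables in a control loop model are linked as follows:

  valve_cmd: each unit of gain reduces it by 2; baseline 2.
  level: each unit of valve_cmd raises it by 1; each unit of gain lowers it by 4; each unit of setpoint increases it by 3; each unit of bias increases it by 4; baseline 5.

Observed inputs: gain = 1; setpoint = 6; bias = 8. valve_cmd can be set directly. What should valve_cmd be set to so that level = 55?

valve_cmd = 4

Intervening on valve_cmd fixes its value directly, overriding its dependence on gain.
Substituting into the level equation gives level = valve_cmd + 51.
Solve valve_cmd + 51 = 55: valve_cmd = (55 - 51) / 1 = 4.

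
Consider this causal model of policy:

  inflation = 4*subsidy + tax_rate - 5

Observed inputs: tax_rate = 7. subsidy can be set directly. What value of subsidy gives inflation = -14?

Substituting into the inflation equation gives inflation = 4*subsidy + 2.
Solve 4*subsidy + 2 = -14: subsidy = (-14 - 2) / 4 = -4.

subsidy = -4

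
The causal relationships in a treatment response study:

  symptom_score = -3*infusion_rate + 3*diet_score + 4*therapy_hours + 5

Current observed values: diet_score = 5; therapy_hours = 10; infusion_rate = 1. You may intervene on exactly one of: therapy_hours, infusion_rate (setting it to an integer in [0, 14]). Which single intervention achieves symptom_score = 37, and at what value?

set therapy_hours = 5

Intervening on therapy_hours: with other inputs at their observed values, symptom_score = 4*therapy_hours + 17. Solving for 37 gives therapy_hours = 5, within [0, 14].
Intervening on infusion_rate: symptom_score = -3*infusion_rate + 60. Reaching 37 requires infusion_rate = 23/3, not an integer.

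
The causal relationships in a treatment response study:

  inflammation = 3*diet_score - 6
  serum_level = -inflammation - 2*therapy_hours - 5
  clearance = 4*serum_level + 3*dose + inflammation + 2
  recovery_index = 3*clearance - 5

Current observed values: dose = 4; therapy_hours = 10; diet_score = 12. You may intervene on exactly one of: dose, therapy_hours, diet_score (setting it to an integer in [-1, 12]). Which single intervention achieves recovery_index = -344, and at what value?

set diet_score = 5

Intervening on dose: recovery_index = 9*dose - 569. Reaching -344 requires dose = 25, outside [-1, 12].
Intervening on therapy_hours: recovery_index = -24*therapy_hours - 293. Reaching -344 requires therapy_hours = 17/8, not an integer.
Intervening on diet_score: with other inputs at their observed values, recovery_index = -27*diet_score - 209. Solving for -344 gives diet_score = 5, within [-1, 12].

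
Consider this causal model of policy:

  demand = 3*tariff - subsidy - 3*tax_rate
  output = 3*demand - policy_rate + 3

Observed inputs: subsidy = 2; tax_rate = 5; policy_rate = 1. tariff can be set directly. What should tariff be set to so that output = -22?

tariff = 3

Substituting into the demand equation gives demand = 3*tariff - 17.
output becomes 9*tariff - 49.
Solve 9*tariff - 49 = -22: tariff = (-22 + 49) / 9 = 3.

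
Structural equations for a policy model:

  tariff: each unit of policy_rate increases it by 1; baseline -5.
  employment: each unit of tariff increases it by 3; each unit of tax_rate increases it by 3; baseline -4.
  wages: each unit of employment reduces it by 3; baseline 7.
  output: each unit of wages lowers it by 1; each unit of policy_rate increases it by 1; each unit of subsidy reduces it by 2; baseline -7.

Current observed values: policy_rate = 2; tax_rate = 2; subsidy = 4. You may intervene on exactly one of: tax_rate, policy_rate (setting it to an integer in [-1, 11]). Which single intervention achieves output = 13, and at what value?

Intervening on tax_rate: with other inputs at their observed values, output = 9*tax_rate - 59. Solving for 13 gives tax_rate = 8, within [-1, 11].
Intervening on policy_rate: output = 10*policy_rate - 61. Reaching 13 requires policy_rate = 37/5, not an integer.

set tax_rate = 8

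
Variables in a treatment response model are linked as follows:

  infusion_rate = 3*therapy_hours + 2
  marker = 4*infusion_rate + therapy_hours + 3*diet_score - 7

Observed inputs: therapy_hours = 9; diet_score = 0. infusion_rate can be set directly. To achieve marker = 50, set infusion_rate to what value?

Intervening on infusion_rate fixes its value directly, overriding its dependence on therapy_hours.
Substituting into the marker equation gives marker = 4*infusion_rate + 2.
Solve 4*infusion_rate + 2 = 50: infusion_rate = (50 - 2) / 4 = 12.

infusion_rate = 12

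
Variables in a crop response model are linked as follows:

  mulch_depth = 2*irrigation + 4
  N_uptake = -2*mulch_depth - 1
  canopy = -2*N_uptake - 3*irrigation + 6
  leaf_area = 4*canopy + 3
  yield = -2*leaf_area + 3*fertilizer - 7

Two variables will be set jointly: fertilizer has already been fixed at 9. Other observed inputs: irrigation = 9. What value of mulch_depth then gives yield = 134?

mulch_depth = 1

With fertilizer held at 9:
Intervening on mulch_depth fixes its value directly, overriding its dependence on irrigation.
Substituting into the canopy equation gives canopy = 4*mulch_depth - 19.
Substituting into the leaf_area equation gives leaf_area = 16*mulch_depth - 73.
This gives yield = -32*mulch_depth + 166.
Solve -32*mulch_depth + 166 = 134: mulch_depth = (134 - 166) / -32 = 1.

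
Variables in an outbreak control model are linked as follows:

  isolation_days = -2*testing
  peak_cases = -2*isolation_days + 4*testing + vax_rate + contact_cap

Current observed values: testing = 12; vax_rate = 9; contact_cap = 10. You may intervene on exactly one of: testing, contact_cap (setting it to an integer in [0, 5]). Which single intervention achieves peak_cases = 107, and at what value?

set contact_cap = 2

Intervening on testing: peak_cases = 8*testing + 19. Reaching 107 requires testing = 11, outside [0, 5].
Intervening on contact_cap: with other inputs at their observed values, peak_cases = contact_cap + 105. Solving for 107 gives contact_cap = 2, within [0, 5].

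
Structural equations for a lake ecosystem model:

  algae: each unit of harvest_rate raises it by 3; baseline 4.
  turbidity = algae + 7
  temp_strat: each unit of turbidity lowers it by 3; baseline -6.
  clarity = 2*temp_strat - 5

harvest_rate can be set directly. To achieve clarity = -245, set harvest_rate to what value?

Substituting into the turbidity equation gives turbidity = 3*harvest_rate + 11.
temp_strat becomes -9*harvest_rate - 39.
Substituting into the clarity equation gives clarity = -18*harvest_rate - 83.
Solve -18*harvest_rate - 83 = -245: harvest_rate = (-245 + 83) / -18 = 9.

harvest_rate = 9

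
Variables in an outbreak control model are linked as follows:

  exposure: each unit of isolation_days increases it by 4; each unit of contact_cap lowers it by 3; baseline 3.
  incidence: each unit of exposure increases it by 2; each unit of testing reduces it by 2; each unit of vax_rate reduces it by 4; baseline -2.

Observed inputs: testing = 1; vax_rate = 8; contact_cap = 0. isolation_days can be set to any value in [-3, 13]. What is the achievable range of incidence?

-54 to 74

Substituting into the exposure equation gives exposure = 4*isolation_days + 3.
Substituting into the incidence equation gives incidence = 8*isolation_days - 30.
Linear in isolation_days, so extremes are at the endpoints: isolation_days = -3 gives incidence = -54; isolation_days = 13 gives incidence = 74.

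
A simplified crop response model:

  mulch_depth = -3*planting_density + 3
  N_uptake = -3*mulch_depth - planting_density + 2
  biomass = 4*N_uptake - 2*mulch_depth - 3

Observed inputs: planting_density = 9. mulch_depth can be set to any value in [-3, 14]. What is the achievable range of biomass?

-227 to 11

Intervening on mulch_depth fixes its value directly, overriding its dependence on planting_density.
Substituting into the N_uptake equation gives N_uptake = -3*mulch_depth - 7.
biomass becomes -14*mulch_depth - 31.
Linear in mulch_depth, so extremes are at the endpoints: mulch_depth = -3 gives biomass = 11; mulch_depth = 14 gives biomass = -227.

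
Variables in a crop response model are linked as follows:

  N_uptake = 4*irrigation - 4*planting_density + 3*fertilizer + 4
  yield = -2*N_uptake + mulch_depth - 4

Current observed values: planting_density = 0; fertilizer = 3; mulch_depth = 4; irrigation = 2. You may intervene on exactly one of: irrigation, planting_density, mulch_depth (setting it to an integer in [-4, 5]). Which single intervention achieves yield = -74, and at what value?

Intervening on irrigation: yield = -8*irrigation - 26. Reaching -74 requires irrigation = 6, outside [-4, 5].
Intervening on planting_density: with other inputs at their observed values, yield = 8*planting_density - 42. Solving for -74 gives planting_density = -4, within [-4, 5].
Intervening on mulch_depth: yield = mulch_depth - 46. Reaching -74 requires mulch_depth = -28, outside [-4, 5].

set planting_density = -4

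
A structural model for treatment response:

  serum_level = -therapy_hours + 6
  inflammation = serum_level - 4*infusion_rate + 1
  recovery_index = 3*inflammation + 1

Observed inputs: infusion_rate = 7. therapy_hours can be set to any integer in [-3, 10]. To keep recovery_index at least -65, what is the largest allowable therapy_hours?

Substituting into the inflammation equation gives inflammation = -therapy_hours - 21.
Substituting into the recovery_index equation gives recovery_index = -3*therapy_hours - 62.
Require -3*therapy_hours - 62 ≥ -65, so therapy_hours ≤ 1.
The largest integer in [-3, 10] satisfying this is 1.

therapy_hours = 1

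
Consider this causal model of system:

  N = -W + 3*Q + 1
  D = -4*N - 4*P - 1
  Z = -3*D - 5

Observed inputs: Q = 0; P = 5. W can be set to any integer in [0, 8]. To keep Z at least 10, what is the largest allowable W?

Substituting into the N equation gives N = -W + 1.
So D = 4*W - 25.
So Z = -12*W + 70.
Require -12*W + 70 ≥ 10, so W ≤ 5.
The largest integer in [0, 8] satisfying this is 5.

W = 5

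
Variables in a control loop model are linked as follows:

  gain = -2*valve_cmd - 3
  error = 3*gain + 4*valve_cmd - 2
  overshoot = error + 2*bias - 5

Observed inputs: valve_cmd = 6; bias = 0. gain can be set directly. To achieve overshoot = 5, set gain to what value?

Intervening on gain fixes its value directly, overriding its dependence on valve_cmd.
Substituting into the error equation gives error = 3*gain + 22.
So overshoot = 3*gain + 17.
Solve 3*gain + 17 = 5: gain = (5 - 17) / 3 = -4.

gain = -4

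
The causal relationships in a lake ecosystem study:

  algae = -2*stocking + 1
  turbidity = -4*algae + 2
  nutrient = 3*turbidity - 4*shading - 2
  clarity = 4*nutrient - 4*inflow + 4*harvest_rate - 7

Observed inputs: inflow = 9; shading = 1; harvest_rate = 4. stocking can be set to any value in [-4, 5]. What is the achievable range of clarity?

Substituting into the turbidity equation gives turbidity = 8*stocking - 2.
This gives nutrient = 24*stocking - 12.
clarity becomes 96*stocking - 75.
Linear in stocking, so extremes are at the endpoints: stocking = -4 gives clarity = -459; stocking = 5 gives clarity = 405.

-459 to 405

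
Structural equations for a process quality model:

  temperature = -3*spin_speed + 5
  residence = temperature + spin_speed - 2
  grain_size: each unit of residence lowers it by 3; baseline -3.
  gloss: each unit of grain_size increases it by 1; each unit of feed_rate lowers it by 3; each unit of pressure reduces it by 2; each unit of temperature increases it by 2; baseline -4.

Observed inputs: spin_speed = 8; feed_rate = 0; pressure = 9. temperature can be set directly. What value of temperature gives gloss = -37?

Intervening on temperature fixes its value directly, overriding its dependence on spin_speed.
Substituting into the residence equation gives residence = temperature + 6.
This gives grain_size = -3*temperature - 21.
So gloss = -temperature - 43.
Solve -temperature - 43 = -37: temperature = (-37 + 43) / -1 = -6.

temperature = -6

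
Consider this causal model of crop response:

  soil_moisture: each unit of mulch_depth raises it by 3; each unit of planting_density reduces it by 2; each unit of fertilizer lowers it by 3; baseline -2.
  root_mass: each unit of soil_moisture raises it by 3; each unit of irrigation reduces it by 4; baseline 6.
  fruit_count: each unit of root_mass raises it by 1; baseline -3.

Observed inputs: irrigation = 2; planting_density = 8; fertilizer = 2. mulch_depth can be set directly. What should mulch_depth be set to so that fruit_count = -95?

mulch_depth = -2

Substituting into the soil_moisture equation gives soil_moisture = 3*mulch_depth - 24.
This gives root_mass = 9*mulch_depth - 74.
Substituting into the fruit_count equation gives fruit_count = 9*mulch_depth - 77.
Solve 9*mulch_depth - 77 = -95: mulch_depth = (-95 + 77) / 9 = -2.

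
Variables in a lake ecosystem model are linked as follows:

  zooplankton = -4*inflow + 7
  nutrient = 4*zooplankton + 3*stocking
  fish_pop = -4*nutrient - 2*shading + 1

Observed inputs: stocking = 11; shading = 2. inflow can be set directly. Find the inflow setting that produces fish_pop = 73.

Substituting into the nutrient equation gives nutrient = -16*inflow + 61.
Substituting into the fish_pop equation gives fish_pop = 64*inflow - 247.
Solve 64*inflow - 247 = 73: inflow = (73 + 247) / 64 = 5.

inflow = 5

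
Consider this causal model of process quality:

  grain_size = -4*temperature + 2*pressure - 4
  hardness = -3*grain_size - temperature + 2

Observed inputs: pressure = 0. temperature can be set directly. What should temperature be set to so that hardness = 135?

temperature = 11

Substituting into the grain_size equation gives grain_size = -4*temperature - 4.
This gives hardness = 11*temperature + 14.
Solve 11*temperature + 14 = 135: temperature = (135 - 14) / 11 = 11.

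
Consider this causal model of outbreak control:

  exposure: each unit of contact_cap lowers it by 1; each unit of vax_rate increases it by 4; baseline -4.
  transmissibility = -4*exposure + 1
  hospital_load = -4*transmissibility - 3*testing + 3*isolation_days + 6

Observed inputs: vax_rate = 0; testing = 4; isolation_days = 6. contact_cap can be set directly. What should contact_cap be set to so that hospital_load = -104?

Substituting into the exposure equation gives exposure = -contact_cap - 4.
Substituting into the transmissibility equation gives transmissibility = 4*contact_cap + 17.
So hospital_load = -16*contact_cap - 56.
Solve -16*contact_cap - 56 = -104: contact_cap = (-104 + 56) / -16 = 3.

contact_cap = 3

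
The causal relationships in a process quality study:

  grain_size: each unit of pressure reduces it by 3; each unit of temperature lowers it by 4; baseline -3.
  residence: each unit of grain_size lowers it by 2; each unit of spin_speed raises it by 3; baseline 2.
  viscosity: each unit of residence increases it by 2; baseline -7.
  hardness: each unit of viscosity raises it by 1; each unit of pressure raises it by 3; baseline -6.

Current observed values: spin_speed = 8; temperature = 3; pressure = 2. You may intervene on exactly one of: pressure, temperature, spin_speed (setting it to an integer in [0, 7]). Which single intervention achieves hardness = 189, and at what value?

set pressure = 6

Intervening on pressure: with other inputs at their observed values, hardness = 15*pressure + 99. Solving for 189 gives pressure = 6, within [0, 7].
Intervening on temperature: hardness = 16*temperature + 81. Reaching 189 requires temperature = 27/4, not an integer.
Intervening on spin_speed: hardness = 6*spin_speed + 81. Reaching 189 requires spin_speed = 18, outside [0, 7].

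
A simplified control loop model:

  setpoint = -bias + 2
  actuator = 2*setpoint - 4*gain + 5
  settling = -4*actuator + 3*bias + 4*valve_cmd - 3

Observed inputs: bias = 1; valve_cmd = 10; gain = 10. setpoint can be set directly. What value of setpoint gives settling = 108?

setpoint = 9

Intervening on setpoint fixes its value directly, overriding its dependence on bias.
Substituting into the actuator equation gives actuator = 2*setpoint - 35.
Substituting into the settling equation gives settling = -8*setpoint + 180.
Solve -8*setpoint + 180 = 108: setpoint = (108 - 180) / -8 = 9.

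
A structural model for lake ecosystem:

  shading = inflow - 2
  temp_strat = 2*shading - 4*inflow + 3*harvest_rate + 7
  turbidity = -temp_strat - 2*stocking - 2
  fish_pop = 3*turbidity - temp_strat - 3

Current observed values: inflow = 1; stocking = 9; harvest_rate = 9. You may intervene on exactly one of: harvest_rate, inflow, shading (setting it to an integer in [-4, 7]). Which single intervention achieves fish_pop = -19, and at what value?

set harvest_rate = -4

Intervening on harvest_rate: with other inputs at their observed values, fish_pop = -12*harvest_rate - 67. Solving for -19 gives harvest_rate = -4, within [-4, 7].
Intervening on inflow: fish_pop = 8*inflow - 183. Reaching -19 requires inflow = 41/2, not an integer.
Intervening on shading: fish_pop = -8*shading - 183. Reaching -19 requires shading = -41/2, not an integer.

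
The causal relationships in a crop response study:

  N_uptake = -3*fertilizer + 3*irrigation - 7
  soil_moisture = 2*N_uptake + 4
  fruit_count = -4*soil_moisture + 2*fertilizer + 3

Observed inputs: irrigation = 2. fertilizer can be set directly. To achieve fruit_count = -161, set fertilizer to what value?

fertilizer = -6

Substituting into the N_uptake equation gives N_uptake = -3*fertilizer - 1.
So soil_moisture = -6*fertilizer + 2.
This gives fruit_count = 26*fertilizer - 5.
Solve 26*fertilizer - 5 = -161: fertilizer = (-161 + 5) / 26 = -6.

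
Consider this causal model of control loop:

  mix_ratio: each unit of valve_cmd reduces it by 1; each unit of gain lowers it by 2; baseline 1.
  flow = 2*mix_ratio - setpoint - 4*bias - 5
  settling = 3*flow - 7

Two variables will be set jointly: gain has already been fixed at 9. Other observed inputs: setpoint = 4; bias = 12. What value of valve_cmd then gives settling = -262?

valve_cmd = -3

With gain held at 9:
Substituting into the mix_ratio equation gives mix_ratio = -valve_cmd - 17.
Substituting into the flow equation gives flow = -2*valve_cmd - 91.
So settling = -6*valve_cmd - 280.
Solve -6*valve_cmd - 280 = -262: valve_cmd = (-262 + 280) / -6 = -3.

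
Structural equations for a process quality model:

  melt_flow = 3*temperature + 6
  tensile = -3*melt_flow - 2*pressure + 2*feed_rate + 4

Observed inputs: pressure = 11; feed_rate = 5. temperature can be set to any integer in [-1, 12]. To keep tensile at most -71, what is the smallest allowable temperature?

temperature = 5

Substituting into the tensile equation gives tensile = -9*temperature - 26.
Require -9*temperature - 26 ≤ -71, so temperature ≥ 5.
The smallest integer in [-1, 12] satisfying this is 5.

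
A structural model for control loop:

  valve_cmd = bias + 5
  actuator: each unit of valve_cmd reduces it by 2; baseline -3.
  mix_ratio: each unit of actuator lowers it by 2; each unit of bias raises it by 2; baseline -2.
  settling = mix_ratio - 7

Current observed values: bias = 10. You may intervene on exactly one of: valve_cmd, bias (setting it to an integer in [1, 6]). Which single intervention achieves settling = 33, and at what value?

set valve_cmd = 4

Intervening on valve_cmd: with other inputs at their observed values, settling = 4*valve_cmd + 17. Solving for 33 gives valve_cmd = 4, within [1, 6].
Intervening on bias: settling = 6*bias + 17. Reaching 33 requires bias = 8/3, not an integer.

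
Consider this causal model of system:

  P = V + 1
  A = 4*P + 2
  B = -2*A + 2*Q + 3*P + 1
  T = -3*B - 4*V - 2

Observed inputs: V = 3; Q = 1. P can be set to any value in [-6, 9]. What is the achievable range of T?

-101 to 124

Intervening on P fixes its value directly, overriding its dependence on V.
Substituting into the B equation gives B = -5*P - 1.
So T = 15*P - 11.
Linear in P, so extremes are at the endpoints: P = -6 gives T = -101; P = 9 gives T = 124.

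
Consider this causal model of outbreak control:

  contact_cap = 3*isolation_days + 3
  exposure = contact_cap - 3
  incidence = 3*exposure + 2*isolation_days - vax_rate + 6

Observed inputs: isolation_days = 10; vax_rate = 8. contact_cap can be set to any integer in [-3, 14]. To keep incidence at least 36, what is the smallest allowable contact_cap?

Intervening on contact_cap fixes its value directly, overriding its dependence on isolation_days.
Substituting into the incidence equation gives incidence = 3*contact_cap + 9.
Require 3*contact_cap + 9 ≥ 36, so contact_cap ≥ 9.
The smallest integer in [-3, 14] satisfying this is 9.

contact_cap = 9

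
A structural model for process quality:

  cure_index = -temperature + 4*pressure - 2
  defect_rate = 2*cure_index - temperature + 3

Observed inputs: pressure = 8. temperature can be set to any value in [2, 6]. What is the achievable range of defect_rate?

Substituting into the cure_index equation gives cure_index = -temperature + 30.
So defect_rate = -3*temperature + 63.
Linear in temperature, so extremes are at the endpoints: temperature = 2 gives defect_rate = 57; temperature = 6 gives defect_rate = 45.

45 to 57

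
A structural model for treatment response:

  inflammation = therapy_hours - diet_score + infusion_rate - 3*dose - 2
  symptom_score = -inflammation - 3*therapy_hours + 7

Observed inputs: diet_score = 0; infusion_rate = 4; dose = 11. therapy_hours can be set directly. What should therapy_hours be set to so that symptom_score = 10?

therapy_hours = 7

Substituting into the inflammation equation gives inflammation = therapy_hours - 31.
symptom_score becomes -4*therapy_hours + 38.
Solve -4*therapy_hours + 38 = 10: therapy_hours = (10 - 38) / -4 = 7.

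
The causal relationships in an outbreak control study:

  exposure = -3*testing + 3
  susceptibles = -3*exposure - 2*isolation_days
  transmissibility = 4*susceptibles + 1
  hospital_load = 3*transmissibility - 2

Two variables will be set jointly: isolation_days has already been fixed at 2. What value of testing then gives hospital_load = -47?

testing = 1

With isolation_days held at 2:
Substituting into the susceptibles equation gives susceptibles = 9*testing - 13.
Substituting into the transmissibility equation gives transmissibility = 36*testing - 51.
hospital_load becomes 108*testing - 155.
Solve 108*testing - 155 = -47: testing = (-47 + 155) / 108 = 1.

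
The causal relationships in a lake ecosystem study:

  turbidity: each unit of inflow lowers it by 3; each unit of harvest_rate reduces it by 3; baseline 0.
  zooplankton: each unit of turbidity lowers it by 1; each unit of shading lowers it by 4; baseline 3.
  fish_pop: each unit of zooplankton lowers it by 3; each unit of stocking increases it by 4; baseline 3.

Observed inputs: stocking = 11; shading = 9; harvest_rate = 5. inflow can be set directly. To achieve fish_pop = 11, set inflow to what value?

inflow = 10

Substituting into the turbidity equation gives turbidity = -3*inflow - 15.
Substituting into the zooplankton equation gives zooplankton = 3*inflow - 18.
Substituting into the fish_pop equation gives fish_pop = -9*inflow + 101.
Solve -9*inflow + 101 = 11: inflow = (11 - 101) / -9 = 10.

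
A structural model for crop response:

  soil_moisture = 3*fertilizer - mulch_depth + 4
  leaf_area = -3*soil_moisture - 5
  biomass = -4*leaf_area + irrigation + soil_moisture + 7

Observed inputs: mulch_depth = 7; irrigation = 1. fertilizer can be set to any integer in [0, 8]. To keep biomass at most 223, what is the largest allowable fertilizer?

Substituting into the soil_moisture equation gives soil_moisture = 3*fertilizer - 3.
Substituting into the leaf_area equation gives leaf_area = -9*fertilizer + 4.
biomass becomes 39*fertilizer - 11.
Require 39*fertilizer - 11 ≤ 223, so fertilizer ≤ 6.
The largest integer in [0, 8] satisfying this is 6.

fertilizer = 6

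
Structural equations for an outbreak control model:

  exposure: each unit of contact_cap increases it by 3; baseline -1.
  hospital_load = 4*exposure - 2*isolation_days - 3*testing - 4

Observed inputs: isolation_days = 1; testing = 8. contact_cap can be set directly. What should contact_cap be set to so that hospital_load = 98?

Substituting into the hospital_load equation gives hospital_load = 12*contact_cap - 34.
Solve 12*contact_cap - 34 = 98: contact_cap = (98 + 34) / 12 = 11.

contact_cap = 11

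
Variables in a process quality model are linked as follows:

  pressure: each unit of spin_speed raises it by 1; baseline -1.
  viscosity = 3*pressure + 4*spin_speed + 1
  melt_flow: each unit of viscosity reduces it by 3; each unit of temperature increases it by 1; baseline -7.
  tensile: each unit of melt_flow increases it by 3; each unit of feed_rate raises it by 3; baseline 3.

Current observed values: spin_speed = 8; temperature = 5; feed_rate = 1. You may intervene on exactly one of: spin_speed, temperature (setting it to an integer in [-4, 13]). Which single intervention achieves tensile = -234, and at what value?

set spin_speed = 4

Intervening on spin_speed: with other inputs at their observed values, tensile = -63*spin_speed + 18. Solving for -234 gives spin_speed = 4, within [-4, 13].
Intervening on temperature: tensile = 3*temperature - 501. Reaching -234 requires temperature = 89, outside [-4, 13].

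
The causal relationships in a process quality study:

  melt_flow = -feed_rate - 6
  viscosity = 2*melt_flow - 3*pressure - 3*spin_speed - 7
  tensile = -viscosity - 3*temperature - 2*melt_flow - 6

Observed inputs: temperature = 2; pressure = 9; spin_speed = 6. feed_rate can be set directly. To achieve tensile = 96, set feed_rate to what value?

feed_rate = 8

Substituting into the viscosity equation gives viscosity = -2*feed_rate - 64.
Substituting into the tensile equation gives tensile = 4*feed_rate + 64.
Solve 4*feed_rate + 64 = 96: feed_rate = (96 - 64) / 4 = 8.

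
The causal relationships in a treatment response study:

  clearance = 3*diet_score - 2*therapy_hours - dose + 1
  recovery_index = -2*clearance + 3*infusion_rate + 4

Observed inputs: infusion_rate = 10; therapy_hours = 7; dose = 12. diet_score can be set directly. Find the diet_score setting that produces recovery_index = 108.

Substituting into the clearance equation gives clearance = 3*diet_score - 25.
This gives recovery_index = -6*diet_score + 84.
Solve -6*diet_score + 84 = 108: diet_score = (108 - 84) / -6 = -4.

diet_score = -4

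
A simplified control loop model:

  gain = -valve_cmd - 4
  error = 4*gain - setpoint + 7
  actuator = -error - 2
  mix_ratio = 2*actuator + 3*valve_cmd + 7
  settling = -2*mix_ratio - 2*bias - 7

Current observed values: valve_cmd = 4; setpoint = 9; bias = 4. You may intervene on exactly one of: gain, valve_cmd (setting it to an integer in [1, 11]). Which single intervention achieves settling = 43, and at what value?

Intervening on gain: with other inputs at their observed values, settling = 16*gain - 53. Solving for 43 gives gain = 6, within [1, 11].
Intervening on valve_cmd: settling = -22*valve_cmd - 93. Reaching 43 requires valve_cmd = -68/11, not an integer.

set gain = 6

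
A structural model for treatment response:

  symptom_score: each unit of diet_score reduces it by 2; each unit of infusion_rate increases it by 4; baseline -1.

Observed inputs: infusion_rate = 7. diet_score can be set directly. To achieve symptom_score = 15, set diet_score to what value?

Substituting into the symptom_score equation gives symptom_score = -2*diet_score + 27.
Solve -2*diet_score + 27 = 15: diet_score = (15 - 27) / -2 = 6.

diet_score = 6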